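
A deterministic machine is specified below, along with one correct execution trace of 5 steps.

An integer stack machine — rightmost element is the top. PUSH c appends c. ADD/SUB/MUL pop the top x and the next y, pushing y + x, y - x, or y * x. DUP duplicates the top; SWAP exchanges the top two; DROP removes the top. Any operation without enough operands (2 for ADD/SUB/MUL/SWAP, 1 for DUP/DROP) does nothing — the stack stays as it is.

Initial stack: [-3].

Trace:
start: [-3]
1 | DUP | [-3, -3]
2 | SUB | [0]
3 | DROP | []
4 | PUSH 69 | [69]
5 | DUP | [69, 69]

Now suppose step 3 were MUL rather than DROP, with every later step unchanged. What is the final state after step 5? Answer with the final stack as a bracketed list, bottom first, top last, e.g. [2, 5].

[0, 69, 69]

(re-executing from step 3 with the substitution; state before step 3: [0])
3 | MUL | [0]
4 | PUSH 69 | [0, 69]
5 | DUP | [0, 69, 69]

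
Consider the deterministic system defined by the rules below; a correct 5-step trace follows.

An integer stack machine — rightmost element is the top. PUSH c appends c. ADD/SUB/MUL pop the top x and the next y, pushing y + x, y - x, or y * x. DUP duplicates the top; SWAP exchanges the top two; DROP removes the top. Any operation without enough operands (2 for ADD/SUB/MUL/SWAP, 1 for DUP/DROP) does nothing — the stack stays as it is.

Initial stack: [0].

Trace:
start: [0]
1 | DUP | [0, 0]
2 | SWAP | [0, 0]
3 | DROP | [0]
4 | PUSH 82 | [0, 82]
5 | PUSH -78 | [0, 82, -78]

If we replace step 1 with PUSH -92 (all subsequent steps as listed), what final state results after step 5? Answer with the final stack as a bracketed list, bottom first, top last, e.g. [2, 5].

(re-executing from step 1 with the substitution; state before step 1: [0])
1 | PUSH -92 | [0, -92]
2 | SWAP | [-92, 0]
3 | DROP | [-92]
4 | PUSH 82 | [-92, 82]
5 | PUSH -78 | [-92, 82, -78]

[-92, 82, -78]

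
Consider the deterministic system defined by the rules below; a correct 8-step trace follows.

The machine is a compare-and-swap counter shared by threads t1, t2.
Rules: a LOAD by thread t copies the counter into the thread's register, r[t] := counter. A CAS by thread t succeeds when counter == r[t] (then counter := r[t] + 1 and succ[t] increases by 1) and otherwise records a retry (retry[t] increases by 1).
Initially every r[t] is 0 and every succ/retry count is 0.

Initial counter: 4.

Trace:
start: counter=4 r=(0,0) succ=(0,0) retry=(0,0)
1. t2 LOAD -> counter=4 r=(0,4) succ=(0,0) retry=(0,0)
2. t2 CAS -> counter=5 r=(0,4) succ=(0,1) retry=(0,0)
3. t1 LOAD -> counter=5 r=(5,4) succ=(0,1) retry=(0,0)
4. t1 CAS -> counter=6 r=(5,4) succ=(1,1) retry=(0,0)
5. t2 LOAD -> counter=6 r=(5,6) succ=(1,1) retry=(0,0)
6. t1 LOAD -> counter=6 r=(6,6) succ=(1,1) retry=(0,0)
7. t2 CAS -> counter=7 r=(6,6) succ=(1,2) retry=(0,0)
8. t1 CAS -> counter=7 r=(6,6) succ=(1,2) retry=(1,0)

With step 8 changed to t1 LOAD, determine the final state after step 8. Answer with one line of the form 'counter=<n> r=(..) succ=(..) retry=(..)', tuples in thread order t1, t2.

(re-executing from step 8 with the substitution; state before step 8: counter=7 r=(6,6) succ=(1,2) retry=(0,0))
8. t1 LOAD -> counter=7 r=(7,6) succ=(1,2) retry=(0,0)

counter=7 r=(7,6) succ=(1,2) retry=(0,0)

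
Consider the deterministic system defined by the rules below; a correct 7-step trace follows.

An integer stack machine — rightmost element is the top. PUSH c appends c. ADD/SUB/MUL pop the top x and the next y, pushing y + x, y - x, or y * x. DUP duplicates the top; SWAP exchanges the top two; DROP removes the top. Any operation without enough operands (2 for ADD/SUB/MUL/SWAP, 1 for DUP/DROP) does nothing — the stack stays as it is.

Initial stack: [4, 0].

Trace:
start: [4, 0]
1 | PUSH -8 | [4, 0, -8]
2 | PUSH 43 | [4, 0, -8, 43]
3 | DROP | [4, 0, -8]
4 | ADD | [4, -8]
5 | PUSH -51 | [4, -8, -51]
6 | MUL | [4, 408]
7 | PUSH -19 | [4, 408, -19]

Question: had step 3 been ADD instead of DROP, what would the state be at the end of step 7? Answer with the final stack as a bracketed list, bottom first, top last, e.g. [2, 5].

(re-executing from step 3 with the substitution; state before step 3: [4, 0, -8, 43])
3 | ADD | [4, 0, 35]
4 | ADD | [4, 35]
5 | PUSH -51 | [4, 35, -51]
6 | MUL | [4, -1785]
7 | PUSH -19 | [4, -1785, -19]

[4, -1785, -19]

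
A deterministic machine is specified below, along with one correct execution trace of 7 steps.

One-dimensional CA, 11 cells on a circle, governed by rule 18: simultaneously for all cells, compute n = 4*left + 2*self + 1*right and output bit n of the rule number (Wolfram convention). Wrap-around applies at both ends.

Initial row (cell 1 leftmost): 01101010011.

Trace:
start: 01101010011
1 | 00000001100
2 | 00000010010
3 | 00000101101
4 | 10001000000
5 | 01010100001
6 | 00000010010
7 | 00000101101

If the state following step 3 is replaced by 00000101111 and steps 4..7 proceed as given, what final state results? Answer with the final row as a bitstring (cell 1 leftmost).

state after step 3 := 00000101111
4 | 10001000000
5 | 01010100001
6 | 00000010010
7 | 00000101101

00000101101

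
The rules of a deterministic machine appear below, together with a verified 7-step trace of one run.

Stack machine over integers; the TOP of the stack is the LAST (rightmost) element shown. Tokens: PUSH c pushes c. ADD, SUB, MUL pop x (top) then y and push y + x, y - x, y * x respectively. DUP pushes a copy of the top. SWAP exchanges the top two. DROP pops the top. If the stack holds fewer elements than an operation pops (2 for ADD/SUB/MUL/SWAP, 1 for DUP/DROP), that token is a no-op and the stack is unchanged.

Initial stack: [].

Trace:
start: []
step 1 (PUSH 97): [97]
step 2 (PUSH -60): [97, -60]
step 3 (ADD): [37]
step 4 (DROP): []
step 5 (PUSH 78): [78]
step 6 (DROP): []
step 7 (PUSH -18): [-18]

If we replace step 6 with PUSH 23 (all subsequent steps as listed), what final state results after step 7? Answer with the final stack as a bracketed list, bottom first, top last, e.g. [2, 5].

(re-executing from step 6 with the substitution; state before step 6: [78])
step 6 (PUSH 23): [78, 23]
step 7 (PUSH -18): [78, 23, -18]

[78, 23, -18]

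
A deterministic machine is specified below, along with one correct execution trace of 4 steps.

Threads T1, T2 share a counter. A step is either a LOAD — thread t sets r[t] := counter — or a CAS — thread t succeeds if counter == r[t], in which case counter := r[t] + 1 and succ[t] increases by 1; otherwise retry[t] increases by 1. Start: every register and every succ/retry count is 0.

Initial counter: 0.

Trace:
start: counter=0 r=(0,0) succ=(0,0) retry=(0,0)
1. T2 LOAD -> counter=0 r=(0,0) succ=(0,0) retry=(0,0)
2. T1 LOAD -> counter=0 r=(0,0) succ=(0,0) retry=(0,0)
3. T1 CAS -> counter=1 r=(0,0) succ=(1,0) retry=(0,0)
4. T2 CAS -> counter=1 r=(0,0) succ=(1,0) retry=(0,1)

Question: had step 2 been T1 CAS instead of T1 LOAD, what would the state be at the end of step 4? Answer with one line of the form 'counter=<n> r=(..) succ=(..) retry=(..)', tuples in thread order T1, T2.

counter=1 r=(0,0) succ=(1,0) retry=(1,1)

(re-executing from step 2 with the substitution; state before step 2: counter=0 r=(0,0) succ=(0,0) retry=(0,0))
2. T1 CAS -> counter=1 r=(0,0) succ=(1,0) retry=(0,0)
3. T1 CAS -> counter=1 r=(0,0) succ=(1,0) retry=(1,0)
4. T2 CAS -> counter=1 r=(0,0) succ=(1,0) retry=(1,1)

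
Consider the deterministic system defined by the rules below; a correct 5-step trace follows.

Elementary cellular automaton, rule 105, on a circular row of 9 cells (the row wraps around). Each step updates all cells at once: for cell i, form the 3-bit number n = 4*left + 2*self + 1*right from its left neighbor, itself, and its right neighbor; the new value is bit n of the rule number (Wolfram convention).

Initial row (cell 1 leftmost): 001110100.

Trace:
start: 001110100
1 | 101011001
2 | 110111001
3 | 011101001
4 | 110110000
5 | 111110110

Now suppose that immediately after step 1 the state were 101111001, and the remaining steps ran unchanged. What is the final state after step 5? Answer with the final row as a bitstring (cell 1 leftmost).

111010101

state after step 1 := 101111001
2 | 111001001
3 | 001000001
4 | 000011100
5 | 111010101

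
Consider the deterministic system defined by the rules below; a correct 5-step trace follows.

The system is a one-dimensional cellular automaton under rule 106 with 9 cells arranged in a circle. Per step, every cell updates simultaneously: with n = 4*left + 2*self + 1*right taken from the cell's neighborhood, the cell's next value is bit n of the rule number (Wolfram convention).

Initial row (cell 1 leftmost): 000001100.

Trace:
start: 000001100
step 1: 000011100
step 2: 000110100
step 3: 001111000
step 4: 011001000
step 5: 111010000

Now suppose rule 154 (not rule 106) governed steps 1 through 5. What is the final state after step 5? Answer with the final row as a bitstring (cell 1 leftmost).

(re-executing steps 1..5 under rule 154; state before step 1: 000001100)
step 1: 000011010
step 2: 000110001
step 3: 101101010
step 4: 001000000
step 5: 010100000

010100000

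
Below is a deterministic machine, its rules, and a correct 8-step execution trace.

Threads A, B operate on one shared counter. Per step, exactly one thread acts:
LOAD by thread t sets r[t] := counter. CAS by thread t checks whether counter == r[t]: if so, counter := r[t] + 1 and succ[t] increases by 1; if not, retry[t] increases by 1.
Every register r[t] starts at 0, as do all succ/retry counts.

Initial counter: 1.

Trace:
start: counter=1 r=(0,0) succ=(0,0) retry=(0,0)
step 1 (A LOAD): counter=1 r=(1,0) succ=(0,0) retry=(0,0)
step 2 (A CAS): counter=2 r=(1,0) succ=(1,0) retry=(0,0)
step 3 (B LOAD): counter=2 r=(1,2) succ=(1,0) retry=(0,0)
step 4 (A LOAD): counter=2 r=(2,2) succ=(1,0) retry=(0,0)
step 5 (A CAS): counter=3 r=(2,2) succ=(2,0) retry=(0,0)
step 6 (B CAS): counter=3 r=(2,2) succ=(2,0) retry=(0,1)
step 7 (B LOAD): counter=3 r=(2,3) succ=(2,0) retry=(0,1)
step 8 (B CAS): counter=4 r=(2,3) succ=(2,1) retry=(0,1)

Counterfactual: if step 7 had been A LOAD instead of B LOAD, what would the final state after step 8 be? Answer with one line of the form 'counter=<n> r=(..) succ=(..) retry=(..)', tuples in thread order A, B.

(re-executing from step 7 with the substitution; state before step 7: counter=3 r=(2,2) succ=(2,0) retry=(0,1))
step 7 (A LOAD): counter=3 r=(3,2) succ=(2,0) retry=(0,1)
step 8 (B CAS): counter=3 r=(3,2) succ=(2,0) retry=(0,2)

counter=3 r=(3,2) succ=(2,0) retry=(0,2)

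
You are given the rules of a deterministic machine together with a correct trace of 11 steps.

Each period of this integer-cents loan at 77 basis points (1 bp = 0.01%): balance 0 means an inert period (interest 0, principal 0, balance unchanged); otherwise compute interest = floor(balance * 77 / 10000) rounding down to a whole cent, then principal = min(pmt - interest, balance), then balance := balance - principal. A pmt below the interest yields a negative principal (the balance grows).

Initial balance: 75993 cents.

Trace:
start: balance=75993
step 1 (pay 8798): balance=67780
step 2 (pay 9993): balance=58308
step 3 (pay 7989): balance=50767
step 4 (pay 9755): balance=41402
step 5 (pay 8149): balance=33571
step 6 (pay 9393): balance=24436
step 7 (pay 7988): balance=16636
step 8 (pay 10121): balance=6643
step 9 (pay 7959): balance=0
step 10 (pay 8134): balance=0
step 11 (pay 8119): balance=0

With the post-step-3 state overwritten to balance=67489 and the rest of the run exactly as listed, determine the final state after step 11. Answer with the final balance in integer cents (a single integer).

178

state after step 3 := balance=67489
step 4 (pay 9755): balance=58253
step 5 (pay 8149): balance=50552
step 6 (pay 9393): balance=41548
step 7 (pay 7988): balance=33879
step 8 (pay 10121): balance=24018
step 9 (pay 7959): balance=16243
step 10 (pay 8134): balance=8234
step 11 (pay 8119): balance=178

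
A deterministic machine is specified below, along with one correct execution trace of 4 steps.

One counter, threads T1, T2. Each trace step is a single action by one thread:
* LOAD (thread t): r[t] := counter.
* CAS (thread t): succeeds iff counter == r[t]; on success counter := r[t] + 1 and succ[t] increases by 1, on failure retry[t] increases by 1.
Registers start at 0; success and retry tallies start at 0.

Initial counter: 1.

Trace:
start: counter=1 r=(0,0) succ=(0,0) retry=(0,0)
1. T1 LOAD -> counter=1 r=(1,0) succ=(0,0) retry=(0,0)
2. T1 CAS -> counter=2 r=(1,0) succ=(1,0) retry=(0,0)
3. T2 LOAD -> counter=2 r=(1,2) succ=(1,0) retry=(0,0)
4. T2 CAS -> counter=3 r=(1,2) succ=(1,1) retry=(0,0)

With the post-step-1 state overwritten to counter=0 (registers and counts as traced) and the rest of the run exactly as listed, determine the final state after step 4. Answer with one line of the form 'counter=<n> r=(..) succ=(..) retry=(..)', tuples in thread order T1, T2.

state after step 1 := counter=0 r=(1,0) succ=(0,0) retry=(0,0)
2. T1 CAS -> counter=0 r=(1,0) succ=(0,0) retry=(1,0)
3. T2 LOAD -> counter=0 r=(1,0) succ=(0,0) retry=(1,0)
4. T2 CAS -> counter=1 r=(1,0) succ=(0,1) retry=(1,0)

counter=1 r=(1,0) succ=(0,1) retry=(1,0)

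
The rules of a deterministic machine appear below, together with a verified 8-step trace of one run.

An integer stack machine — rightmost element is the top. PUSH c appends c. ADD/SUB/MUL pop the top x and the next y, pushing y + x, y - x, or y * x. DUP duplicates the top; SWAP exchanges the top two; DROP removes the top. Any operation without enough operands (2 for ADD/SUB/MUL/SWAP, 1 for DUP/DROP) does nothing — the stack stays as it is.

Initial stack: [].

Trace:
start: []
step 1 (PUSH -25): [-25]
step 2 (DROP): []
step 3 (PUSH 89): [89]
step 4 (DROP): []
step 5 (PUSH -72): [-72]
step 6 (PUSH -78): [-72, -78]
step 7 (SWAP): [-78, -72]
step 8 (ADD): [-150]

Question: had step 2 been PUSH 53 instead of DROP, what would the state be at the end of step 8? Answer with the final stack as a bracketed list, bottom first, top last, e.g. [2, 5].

[-25, 53, -150]

(re-executing from step 2 with the substitution; state before step 2: [-25])
step 2 (PUSH 53): [-25, 53]
step 3 (PUSH 89): [-25, 53, 89]
step 4 (DROP): [-25, 53]
step 5 (PUSH -72): [-25, 53, -72]
step 6 (PUSH -78): [-25, 53, -72, -78]
step 7 (SWAP): [-25, 53, -78, -72]
step 8 (ADD): [-25, 53, -150]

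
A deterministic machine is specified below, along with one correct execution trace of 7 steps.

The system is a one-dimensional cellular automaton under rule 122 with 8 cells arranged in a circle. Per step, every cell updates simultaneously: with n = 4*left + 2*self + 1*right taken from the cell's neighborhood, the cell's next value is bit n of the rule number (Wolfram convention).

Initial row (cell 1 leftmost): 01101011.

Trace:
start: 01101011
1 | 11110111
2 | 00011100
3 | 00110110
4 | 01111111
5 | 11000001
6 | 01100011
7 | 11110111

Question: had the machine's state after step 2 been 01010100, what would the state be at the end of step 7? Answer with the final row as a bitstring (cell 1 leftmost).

10101010

state after step 2 := 01010100
3 | 10101010
4 | 01010101
5 | 10101010
6 | 01010101
7 | 10101010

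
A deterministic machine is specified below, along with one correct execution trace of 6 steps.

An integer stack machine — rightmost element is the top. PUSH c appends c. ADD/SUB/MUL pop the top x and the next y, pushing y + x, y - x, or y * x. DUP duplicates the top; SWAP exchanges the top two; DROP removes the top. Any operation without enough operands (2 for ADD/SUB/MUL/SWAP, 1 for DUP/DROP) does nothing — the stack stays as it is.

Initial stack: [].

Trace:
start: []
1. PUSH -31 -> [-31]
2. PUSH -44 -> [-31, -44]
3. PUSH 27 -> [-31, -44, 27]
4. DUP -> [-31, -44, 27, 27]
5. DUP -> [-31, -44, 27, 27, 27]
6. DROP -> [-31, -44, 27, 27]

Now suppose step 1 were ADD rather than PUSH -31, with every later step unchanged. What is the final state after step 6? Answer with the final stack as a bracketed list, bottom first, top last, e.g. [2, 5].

[-44, 27, 27]

(re-executing from step 1 with the substitution; state before step 1: [])
1. ADD -> []
2. PUSH -44 -> [-44]
3. PUSH 27 -> [-44, 27]
4. DUP -> [-44, 27, 27]
5. DUP -> [-44, 27, 27, 27]
6. DROP -> [-44, 27, 27]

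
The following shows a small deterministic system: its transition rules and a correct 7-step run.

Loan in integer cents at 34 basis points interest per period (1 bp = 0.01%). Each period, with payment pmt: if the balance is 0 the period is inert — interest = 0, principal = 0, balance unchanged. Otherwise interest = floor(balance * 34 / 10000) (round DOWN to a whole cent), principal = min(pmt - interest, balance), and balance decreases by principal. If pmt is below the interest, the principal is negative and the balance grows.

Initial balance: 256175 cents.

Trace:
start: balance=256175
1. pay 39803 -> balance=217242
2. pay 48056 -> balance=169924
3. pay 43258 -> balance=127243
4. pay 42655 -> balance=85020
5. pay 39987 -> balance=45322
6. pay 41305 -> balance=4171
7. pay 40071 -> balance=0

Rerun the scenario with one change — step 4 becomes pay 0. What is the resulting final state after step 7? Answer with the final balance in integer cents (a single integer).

7205

(re-executing from step 4 with the substitution; state before step 4: balance=127243)
4. pay 0 -> balance=127675
5. pay 39987 -> balance=88122
6. pay 41305 -> balance=47116
7. pay 40071 -> balance=7205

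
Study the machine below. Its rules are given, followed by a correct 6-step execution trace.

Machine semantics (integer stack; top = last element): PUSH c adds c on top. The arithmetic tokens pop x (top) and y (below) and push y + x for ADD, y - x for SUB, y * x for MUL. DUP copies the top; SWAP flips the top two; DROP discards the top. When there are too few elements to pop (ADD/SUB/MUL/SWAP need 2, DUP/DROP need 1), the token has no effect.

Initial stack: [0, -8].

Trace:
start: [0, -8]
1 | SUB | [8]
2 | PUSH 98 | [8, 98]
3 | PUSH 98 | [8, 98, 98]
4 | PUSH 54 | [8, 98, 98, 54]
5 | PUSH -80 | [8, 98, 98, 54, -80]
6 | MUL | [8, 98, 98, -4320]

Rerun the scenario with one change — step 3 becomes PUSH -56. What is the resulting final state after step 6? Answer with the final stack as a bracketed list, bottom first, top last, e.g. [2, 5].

[8, 98, -56, -4320]

(re-executing from step 3 with the substitution; state before step 3: [8, 98])
3 | PUSH -56 | [8, 98, -56]
4 | PUSH 54 | [8, 98, -56, 54]
5 | PUSH -80 | [8, 98, -56, 54, -80]
6 | MUL | [8, 98, -56, -4320]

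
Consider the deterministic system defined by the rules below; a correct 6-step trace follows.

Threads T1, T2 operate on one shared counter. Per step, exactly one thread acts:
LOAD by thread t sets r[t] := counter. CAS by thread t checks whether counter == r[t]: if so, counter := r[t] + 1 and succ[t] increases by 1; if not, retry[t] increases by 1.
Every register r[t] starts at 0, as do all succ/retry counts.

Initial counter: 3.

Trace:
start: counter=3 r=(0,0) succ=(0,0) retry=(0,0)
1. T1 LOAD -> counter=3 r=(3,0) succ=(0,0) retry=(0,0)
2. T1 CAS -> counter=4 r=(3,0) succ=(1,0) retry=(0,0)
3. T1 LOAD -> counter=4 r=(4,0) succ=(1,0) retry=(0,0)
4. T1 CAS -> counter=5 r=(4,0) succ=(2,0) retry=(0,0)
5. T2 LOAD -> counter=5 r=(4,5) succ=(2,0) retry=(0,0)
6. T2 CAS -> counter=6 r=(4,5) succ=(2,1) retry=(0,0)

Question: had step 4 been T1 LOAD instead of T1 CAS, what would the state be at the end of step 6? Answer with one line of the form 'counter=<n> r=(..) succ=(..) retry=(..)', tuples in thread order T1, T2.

counter=5 r=(4,4) succ=(1,1) retry=(0,0)

(re-executing from step 4 with the substitution; state before step 4: counter=4 r=(4,0) succ=(1,0) retry=(0,0))
4. T1 LOAD -> counter=4 r=(4,0) succ=(1,0) retry=(0,0)
5. T2 LOAD -> counter=4 r=(4,4) succ=(1,0) retry=(0,0)
6. T2 CAS -> counter=5 r=(4,4) succ=(1,1) retry=(0,0)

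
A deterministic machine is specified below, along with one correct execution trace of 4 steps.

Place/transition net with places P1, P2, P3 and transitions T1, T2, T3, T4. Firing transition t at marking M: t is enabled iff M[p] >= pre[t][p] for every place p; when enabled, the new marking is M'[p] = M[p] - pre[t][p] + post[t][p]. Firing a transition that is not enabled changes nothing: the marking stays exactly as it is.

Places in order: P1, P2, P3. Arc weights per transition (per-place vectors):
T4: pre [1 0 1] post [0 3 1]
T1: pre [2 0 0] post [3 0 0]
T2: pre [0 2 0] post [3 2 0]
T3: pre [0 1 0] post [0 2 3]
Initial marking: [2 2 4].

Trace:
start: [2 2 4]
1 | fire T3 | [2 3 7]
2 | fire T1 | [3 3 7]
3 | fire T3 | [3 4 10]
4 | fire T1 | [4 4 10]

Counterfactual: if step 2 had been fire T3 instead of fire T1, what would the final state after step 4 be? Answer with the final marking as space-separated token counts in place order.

3 5 13

(re-executing from step 2 with the substitution; state before step 2: [2 3 7])
2 | fire T3 | [2 4 10]
3 | fire T3 | [2 5 13]
4 | fire T1 | [3 5 13]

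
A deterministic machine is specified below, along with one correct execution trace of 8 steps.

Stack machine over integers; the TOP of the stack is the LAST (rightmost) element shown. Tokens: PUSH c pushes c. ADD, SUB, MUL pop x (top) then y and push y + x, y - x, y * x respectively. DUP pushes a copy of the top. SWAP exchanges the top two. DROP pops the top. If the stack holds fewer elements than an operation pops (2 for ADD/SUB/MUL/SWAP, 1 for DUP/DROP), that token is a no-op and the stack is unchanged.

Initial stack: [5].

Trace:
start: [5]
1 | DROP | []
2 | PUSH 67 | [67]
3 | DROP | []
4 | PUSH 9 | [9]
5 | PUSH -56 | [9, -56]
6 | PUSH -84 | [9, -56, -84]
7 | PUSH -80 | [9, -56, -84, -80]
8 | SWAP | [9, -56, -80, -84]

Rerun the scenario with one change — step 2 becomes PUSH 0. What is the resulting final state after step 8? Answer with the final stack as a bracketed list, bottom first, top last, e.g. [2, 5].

(re-executing from step 2 with the substitution; state before step 2: [])
2 | PUSH 0 | [0]
3 | DROP | []
4 | PUSH 9 | [9]
5 | PUSH -56 | [9, -56]
6 | PUSH -84 | [9, -56, -84]
7 | PUSH -80 | [9, -56, -84, -80]
8 | SWAP | [9, -56, -80, -84]

[9, -56, -80, -84]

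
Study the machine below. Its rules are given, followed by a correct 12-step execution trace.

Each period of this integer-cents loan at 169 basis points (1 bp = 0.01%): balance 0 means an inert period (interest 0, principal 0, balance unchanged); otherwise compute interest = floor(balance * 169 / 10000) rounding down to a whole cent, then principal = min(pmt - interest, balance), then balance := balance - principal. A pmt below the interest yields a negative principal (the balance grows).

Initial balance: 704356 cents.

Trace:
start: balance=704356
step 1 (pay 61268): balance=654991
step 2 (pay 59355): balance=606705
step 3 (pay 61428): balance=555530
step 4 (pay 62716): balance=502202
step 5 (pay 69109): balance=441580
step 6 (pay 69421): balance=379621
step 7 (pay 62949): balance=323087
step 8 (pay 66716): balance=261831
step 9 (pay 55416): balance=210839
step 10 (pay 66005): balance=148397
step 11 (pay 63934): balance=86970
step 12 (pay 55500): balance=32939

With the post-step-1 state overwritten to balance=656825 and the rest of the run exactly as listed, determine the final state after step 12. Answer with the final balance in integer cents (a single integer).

35143

state after step 1 := balance=656825
step 2 (pay 59355): balance=608570
step 3 (pay 61428): balance=557426
step 4 (pay 62716): balance=504130
step 5 (pay 69109): balance=443540
step 6 (pay 69421): balance=381614
step 7 (pay 62949): balance=325114
step 8 (pay 66716): balance=263892
step 9 (pay 55416): balance=212935
step 10 (pay 66005): balance=150528
step 11 (pay 63934): balance=89137
step 12 (pay 55500): balance=35143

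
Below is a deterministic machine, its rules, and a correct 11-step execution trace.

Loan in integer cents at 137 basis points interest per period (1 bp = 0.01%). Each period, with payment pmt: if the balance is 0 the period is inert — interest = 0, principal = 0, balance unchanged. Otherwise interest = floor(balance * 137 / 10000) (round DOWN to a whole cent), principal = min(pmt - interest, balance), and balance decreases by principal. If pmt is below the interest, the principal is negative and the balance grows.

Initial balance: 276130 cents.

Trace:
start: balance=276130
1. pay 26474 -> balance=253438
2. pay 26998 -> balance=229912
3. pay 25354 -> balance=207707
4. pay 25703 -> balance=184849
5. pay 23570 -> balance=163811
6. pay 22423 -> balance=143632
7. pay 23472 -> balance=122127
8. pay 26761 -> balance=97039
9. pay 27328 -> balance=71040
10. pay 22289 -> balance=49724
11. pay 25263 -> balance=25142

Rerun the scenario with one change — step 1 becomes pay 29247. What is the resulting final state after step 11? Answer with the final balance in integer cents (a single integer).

(re-executing from step 1 with the substitution; state before step 1: balance=276130)
1. pay 29247 -> balance=250665
2. pay 26998 -> balance=227101
3. pay 25354 -> balance=204858
4. pay 25703 -> balance=181961
5. pay 23570 -> balance=160883
6. pay 22423 -> balance=140664
7. pay 23472 -> balance=119119
8. pay 26761 -> balance=93989
9. pay 27328 -> balance=67948
10. pay 22289 -> balance=46589
11. pay 25263 -> balance=21964

21964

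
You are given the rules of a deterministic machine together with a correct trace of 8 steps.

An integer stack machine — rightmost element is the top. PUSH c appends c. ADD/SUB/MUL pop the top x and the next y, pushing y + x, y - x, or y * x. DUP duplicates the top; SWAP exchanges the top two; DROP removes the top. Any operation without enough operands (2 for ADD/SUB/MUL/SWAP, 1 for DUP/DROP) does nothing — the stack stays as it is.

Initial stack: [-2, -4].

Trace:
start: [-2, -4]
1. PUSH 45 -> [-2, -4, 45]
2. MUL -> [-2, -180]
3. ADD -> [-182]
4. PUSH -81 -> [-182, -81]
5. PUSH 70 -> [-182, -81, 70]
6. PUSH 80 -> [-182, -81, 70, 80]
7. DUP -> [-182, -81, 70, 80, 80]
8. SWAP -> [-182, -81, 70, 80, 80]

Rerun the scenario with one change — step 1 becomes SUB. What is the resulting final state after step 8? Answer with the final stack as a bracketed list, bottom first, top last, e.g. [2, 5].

(re-executing from step 1 with the substitution; state before step 1: [-2, -4])
1. SUB -> [2]
2. MUL -> [2]
3. ADD -> [2]
4. PUSH -81 -> [2, -81]
5. PUSH 70 -> [2, -81, 70]
6. PUSH 80 -> [2, -81, 70, 80]
7. DUP -> [2, -81, 70, 80, 80]
8. SWAP -> [2, -81, 70, 80, 80]

[2, -81, 70, 80, 80]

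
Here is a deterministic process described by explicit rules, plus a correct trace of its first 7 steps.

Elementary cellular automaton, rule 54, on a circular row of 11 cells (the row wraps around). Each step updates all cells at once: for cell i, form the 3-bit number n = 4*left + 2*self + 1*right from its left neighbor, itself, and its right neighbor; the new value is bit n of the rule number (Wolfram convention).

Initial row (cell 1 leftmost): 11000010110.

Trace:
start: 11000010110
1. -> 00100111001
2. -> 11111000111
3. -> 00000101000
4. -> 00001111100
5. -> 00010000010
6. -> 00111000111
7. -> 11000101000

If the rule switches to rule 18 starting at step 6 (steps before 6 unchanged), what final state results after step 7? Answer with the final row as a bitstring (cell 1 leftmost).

(re-executing steps 6..7 under rule 18; state before step 6: 00010000010)
6. -> 00101000101
7. -> 11000101000

11000101000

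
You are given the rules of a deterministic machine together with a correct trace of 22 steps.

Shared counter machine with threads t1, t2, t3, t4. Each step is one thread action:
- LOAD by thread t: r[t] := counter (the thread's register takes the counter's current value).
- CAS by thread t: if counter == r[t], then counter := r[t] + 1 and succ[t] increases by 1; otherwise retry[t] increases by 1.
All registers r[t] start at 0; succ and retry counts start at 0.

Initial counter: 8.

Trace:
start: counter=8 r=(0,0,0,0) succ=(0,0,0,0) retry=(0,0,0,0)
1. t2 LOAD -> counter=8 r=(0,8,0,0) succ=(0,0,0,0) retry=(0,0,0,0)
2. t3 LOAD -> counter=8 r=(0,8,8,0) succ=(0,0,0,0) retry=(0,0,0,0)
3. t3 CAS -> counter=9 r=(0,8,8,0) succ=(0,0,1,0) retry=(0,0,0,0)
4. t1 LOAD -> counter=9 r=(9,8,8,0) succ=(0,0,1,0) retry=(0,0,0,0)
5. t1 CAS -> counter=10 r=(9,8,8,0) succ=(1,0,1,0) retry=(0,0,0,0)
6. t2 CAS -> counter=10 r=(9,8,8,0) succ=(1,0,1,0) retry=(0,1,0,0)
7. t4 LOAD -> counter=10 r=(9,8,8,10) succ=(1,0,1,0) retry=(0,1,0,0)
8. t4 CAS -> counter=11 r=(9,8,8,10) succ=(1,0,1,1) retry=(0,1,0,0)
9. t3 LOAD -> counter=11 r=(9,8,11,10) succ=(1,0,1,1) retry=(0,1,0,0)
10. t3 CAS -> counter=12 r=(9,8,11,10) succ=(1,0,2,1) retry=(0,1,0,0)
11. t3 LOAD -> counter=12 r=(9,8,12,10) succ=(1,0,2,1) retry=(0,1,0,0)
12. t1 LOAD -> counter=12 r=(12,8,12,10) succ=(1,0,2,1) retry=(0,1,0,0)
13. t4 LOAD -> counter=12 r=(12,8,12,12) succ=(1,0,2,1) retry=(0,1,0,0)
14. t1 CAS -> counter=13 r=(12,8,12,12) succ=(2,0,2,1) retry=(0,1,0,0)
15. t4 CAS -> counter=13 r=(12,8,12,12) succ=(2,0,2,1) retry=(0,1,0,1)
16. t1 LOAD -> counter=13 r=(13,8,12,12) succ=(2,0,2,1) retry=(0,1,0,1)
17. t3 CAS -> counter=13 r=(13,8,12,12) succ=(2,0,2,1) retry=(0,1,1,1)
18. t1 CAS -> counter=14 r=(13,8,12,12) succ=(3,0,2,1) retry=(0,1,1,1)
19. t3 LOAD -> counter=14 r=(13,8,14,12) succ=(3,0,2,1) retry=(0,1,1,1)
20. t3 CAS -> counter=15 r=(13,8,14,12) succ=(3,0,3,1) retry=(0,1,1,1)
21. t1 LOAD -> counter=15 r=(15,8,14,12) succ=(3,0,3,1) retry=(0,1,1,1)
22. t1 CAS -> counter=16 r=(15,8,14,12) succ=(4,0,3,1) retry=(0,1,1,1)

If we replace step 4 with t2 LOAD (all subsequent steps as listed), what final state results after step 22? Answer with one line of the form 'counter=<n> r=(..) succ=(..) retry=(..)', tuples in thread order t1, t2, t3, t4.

counter=16 r=(15,9,14,12) succ=(3,1,3,1) retry=(1,0,1,1)

(re-executing from step 4 with the substitution; state before step 4: counter=9 r=(0,8,8,0) succ=(0,0,1,0) retry=(0,0,0,0))
4. t2 LOAD -> counter=9 r=(0,9,8,0) succ=(0,0,1,0) retry=(0,0,0,0)
5. t1 CAS -> counter=9 r=(0,9,8,0) succ=(0,0,1,0) retry=(1,0,0,0)
6. t2 CAS -> counter=10 r=(0,9,8,0) succ=(0,1,1,0) retry=(1,0,0,0)
7. t4 LOAD -> counter=10 r=(0,9,8,10) succ=(0,1,1,0) retry=(1,0,0,0)
8. t4 CAS -> counter=11 r=(0,9,8,10) succ=(0,1,1,1) retry=(1,0,0,0)
9. t3 LOAD -> counter=11 r=(0,9,11,10) succ=(0,1,1,1) retry=(1,0,0,0)
10. t3 CAS -> counter=12 r=(0,9,11,10) succ=(0,1,2,1) retry=(1,0,0,0)
11. t3 LOAD -> counter=12 r=(0,9,12,10) succ=(0,1,2,1) retry=(1,0,0,0)
12. t1 LOAD -> counter=12 r=(12,9,12,10) succ=(0,1,2,1) retry=(1,0,0,0)
13. t4 LOAD -> counter=12 r=(12,9,12,12) succ=(0,1,2,1) retry=(1,0,0,0)
14. t1 CAS -> counter=13 r=(12,9,12,12) succ=(1,1,2,1) retry=(1,0,0,0)
15. t4 CAS -> counter=13 r=(12,9,12,12) succ=(1,1,2,1) retry=(1,0,0,1)
16. t1 LOAD -> counter=13 r=(13,9,12,12) succ=(1,1,2,1) retry=(1,0,0,1)
17. t3 CAS -> counter=13 r=(13,9,12,12) succ=(1,1,2,1) retry=(1,0,1,1)
18. t1 CAS -> counter=14 r=(13,9,12,12) succ=(2,1,2,1) retry=(1,0,1,1)
19. t3 LOAD -> counter=14 r=(13,9,14,12) succ=(2,1,2,1) retry=(1,0,1,1)
20. t3 CAS -> counter=15 r=(13,9,14,12) succ=(2,1,3,1) retry=(1,0,1,1)
21. t1 LOAD -> counter=15 r=(15,9,14,12) succ=(2,1,3,1) retry=(1,0,1,1)
22. t1 CAS -> counter=16 r=(15,9,14,12) succ=(3,1,3,1) retry=(1,0,1,1)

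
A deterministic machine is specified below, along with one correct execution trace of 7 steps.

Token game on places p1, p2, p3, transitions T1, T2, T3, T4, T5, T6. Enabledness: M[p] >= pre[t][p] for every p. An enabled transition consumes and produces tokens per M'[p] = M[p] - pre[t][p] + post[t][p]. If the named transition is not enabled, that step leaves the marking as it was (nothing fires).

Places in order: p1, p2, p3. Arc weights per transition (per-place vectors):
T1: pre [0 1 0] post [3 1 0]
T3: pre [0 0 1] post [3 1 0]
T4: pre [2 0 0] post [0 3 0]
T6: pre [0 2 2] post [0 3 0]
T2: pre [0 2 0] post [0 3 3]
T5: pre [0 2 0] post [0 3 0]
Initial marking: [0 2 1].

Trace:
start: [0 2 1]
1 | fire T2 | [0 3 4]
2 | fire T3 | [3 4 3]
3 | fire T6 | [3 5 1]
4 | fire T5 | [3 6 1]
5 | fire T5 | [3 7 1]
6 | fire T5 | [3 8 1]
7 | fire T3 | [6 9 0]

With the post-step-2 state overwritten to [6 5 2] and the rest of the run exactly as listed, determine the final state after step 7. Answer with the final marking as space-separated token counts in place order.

6 9 0

state after step 2 := [6 5 2]
3 | fire T6 | [6 6 0]
4 | fire T5 | [6 7 0]
5 | fire T5 | [6 8 0]
6 | fire T5 | [6 9 0]
7 | fire T3 | [6 9 0]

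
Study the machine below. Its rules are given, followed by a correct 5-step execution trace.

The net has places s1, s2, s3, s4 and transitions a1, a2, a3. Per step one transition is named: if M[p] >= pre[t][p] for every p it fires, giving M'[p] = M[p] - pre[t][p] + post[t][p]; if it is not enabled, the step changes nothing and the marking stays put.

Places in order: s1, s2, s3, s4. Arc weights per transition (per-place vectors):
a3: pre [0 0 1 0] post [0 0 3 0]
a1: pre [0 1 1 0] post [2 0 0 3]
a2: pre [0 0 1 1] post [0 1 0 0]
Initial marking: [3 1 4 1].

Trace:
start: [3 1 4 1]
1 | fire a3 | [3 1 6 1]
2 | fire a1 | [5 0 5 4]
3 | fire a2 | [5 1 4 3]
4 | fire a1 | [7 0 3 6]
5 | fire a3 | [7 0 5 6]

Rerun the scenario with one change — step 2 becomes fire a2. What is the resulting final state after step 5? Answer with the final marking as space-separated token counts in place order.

(re-executing from step 2 with the substitution; state before step 2: [3 1 6 1])
2 | fire a2 | [3 2 5 0]
3 | fire a2 | [3 2 5 0]
4 | fire a1 | [5 1 4 3]
5 | fire a3 | [5 1 6 3]

5 1 6 3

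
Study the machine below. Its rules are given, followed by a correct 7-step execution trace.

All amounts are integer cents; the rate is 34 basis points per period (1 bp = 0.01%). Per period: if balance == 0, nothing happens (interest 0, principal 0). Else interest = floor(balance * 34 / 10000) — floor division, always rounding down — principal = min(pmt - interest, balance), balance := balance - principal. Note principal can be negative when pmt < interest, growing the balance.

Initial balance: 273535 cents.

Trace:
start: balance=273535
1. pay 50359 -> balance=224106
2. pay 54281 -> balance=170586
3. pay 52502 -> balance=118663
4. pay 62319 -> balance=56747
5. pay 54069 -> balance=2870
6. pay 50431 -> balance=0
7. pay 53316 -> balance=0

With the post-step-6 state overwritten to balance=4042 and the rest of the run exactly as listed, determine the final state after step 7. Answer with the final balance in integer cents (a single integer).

state after step 6 := balance=4042
7. pay 53316 -> balance=0

0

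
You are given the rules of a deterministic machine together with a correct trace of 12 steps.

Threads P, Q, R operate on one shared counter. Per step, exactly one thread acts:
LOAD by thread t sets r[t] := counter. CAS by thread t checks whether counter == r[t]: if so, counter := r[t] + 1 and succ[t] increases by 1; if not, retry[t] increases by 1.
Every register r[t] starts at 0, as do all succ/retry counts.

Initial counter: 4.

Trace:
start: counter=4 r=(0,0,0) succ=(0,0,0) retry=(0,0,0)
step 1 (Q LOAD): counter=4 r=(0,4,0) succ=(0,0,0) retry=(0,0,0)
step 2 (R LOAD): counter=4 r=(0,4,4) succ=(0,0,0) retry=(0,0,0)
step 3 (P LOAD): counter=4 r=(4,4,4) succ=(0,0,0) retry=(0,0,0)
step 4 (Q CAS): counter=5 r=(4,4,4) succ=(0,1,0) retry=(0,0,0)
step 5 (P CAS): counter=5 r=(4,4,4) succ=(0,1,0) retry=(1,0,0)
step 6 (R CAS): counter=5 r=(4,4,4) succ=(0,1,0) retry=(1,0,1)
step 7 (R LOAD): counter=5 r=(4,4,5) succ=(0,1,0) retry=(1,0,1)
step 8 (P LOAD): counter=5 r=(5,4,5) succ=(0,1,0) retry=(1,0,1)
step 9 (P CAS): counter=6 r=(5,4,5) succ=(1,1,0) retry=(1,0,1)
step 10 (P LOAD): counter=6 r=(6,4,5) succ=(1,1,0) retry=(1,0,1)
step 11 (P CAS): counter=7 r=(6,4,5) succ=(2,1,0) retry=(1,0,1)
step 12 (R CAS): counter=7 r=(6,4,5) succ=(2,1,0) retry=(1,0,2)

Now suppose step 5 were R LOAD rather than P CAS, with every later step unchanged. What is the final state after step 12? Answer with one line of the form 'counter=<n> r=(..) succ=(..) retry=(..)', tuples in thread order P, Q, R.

counter=8 r=(7,4,6) succ=(2,1,1) retry=(0,0,1)

(re-executing from step 5 with the substitution; state before step 5: counter=5 r=(4,4,4) succ=(0,1,0) retry=(0,0,0))
step 5 (R LOAD): counter=5 r=(4,4,5) succ=(0,1,0) retry=(0,0,0)
step 6 (R CAS): counter=6 r=(4,4,5) succ=(0,1,1) retry=(0,0,0)
step 7 (R LOAD): counter=6 r=(4,4,6) succ=(0,1,1) retry=(0,0,0)
step 8 (P LOAD): counter=6 r=(6,4,6) succ=(0,1,1) retry=(0,0,0)
step 9 (P CAS): counter=7 r=(6,4,6) succ=(1,1,1) retry=(0,0,0)
step 10 (P LOAD): counter=7 r=(7,4,6) succ=(1,1,1) retry=(0,0,0)
step 11 (P CAS): counter=8 r=(7,4,6) succ=(2,1,1) retry=(0,0,0)
step 12 (R CAS): counter=8 r=(7,4,6) succ=(2,1,1) retry=(0,0,1)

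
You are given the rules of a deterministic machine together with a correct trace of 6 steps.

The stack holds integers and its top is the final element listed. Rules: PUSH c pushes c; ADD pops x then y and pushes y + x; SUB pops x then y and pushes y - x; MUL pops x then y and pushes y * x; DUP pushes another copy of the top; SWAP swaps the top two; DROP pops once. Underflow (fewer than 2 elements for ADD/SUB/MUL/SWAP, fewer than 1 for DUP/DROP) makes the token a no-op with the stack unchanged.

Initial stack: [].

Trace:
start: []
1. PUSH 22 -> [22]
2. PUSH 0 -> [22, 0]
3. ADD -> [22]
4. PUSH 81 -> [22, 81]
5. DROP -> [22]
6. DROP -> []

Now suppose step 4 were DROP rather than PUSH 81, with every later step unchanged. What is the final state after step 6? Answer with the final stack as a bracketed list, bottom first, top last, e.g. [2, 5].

[]

(re-executing from step 4 with the substitution; state before step 4: [22])
4. DROP -> []
5. DROP -> []
6. DROP -> []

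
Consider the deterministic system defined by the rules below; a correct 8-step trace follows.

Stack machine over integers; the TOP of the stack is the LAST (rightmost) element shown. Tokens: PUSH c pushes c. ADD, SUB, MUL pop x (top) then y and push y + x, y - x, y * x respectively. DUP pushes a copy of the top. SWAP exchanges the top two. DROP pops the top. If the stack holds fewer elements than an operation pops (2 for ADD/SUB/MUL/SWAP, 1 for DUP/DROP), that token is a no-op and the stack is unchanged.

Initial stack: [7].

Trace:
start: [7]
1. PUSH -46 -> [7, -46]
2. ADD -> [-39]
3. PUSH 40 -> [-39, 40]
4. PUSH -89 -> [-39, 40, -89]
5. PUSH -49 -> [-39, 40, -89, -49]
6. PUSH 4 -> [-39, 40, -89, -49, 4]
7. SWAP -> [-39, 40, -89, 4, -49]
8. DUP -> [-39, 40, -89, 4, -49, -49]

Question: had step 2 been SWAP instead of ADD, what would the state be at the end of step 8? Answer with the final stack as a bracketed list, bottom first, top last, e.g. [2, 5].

(re-executing from step 2 with the substitution; state before step 2: [7, -46])
2. SWAP -> [-46, 7]
3. PUSH 40 -> [-46, 7, 40]
4. PUSH -89 -> [-46, 7, 40, -89]
5. PUSH -49 -> [-46, 7, 40, -89, -49]
6. PUSH 4 -> [-46, 7, 40, -89, -49, 4]
7. SWAP -> [-46, 7, 40, -89, 4, -49]
8. DUP -> [-46, 7, 40, -89, 4, -49, -49]

[-46, 7, 40, -89, 4, -49, -49]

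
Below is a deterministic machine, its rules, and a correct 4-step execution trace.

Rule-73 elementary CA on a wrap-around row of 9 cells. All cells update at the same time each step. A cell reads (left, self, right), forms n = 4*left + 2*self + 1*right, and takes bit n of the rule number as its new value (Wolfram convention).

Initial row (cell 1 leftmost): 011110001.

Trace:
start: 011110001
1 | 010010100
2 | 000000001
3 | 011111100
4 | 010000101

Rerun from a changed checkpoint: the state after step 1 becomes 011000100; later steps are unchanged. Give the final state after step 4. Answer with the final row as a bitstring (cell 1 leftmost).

011010001

state after step 1 := 011000100
2 | 011010001
3 | 011000100
4 | 011010001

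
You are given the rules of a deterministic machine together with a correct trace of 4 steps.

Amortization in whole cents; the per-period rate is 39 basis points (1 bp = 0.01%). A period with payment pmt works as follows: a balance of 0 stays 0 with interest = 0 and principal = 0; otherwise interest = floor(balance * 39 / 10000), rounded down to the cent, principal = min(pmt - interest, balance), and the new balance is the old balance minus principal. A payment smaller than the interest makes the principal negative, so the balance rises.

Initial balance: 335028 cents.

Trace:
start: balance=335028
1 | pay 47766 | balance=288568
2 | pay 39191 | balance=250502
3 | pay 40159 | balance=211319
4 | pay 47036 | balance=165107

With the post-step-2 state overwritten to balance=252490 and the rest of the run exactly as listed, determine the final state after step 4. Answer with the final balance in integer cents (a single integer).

167110

state after step 2 := balance=252490
3 | pay 40159 | balance=213315
4 | pay 47036 | balance=167110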